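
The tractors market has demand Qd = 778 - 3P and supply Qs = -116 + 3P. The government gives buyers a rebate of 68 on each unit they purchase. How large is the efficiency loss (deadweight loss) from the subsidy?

Pre-subsidy: 778 - 3P = -116 + 3P gives P* = 149, Q* = 331.
With the rebate, buyers effectively pay Pb = Ps − 68, where Ps is the price sellers receive.
Demand in terms of Ps becomes Qd = 778 − 3(Ps − 68) = 982 - 3Ps. Setting this equal to supply: 982 - 3Ps = -116 + 3Ps, so Ps = 183.
Buyers pay Pb = 183 − 68 = 115; Q' = -116 + 3·183 = 433.
The subsidy expands output by 433 − 331 = 102 past the efficient level; on those units the gap between marginal cost and willingness to pay runs from 0 up to 68.
DWL = ½ × 68 × 102 = 3468.

Deadweight loss = 3468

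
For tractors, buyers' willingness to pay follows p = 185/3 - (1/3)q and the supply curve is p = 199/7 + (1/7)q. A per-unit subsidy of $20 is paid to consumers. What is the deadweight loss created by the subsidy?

Pre-subsidy: 185/3 - (1/3)q = 199/7 + (1/7)q gives q* = 69.8 and p* = 38.4.
With the rebate, buyers effectively pay pb = ps − 20, where ps is the price sellers receive.
On the curves, pb = 185/3 - (1/3)q and ps = 199/7 + (1/7)q; the wedge ps − pb = 20 gives 199/7 + (1/7)q − (185/3 - (1/3)q) = 20, so q' = 111.8.
Then pb = 185/3 − (1/3)·111.8 = 24.4 and ps = 199/7 + (1/7)·111.8 = 44.4.
The subsidy expands output by 111.8 − 69.8 = 42 past the efficient level; on those units the gap between marginal cost and willingness to pay runs from 0 up to 20.
DWL = ½ × 20 × 42 = 420.

Deadweight loss = $420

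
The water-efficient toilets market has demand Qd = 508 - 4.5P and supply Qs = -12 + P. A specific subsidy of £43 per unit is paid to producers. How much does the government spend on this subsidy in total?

Government cost = 55685/11

Pre-subsidy: 508 - 4.5P = -12 + P gives P* = 1040/11, Q* = 908/11.
With the subsidy, sellers receive Ps = Pb + 43 for each unit, where Pb is the price buyers pay.
Supply in terms of Pb becomes Qs = -12 + 1(Pb + 43) = 31 + Pb. Setting this equal to demand: 508 - 4.5Pb = 31 + Pb, so Pb = 954/11.
Sellers receive Ps = 954/11 + 43 = 1427/11; Q' = 508 − 4.5·(954/11) = 1295/11.
Government outlay = subsidy × quantity = 43 × 1295/11 = 55685/11.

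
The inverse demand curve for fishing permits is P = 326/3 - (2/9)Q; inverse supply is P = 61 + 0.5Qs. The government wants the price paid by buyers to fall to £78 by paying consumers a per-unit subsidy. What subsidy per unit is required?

At a buyer price of 78, quantity demanded is 489 − 4.5·78 = 138.
Sellers supply 138 only when they receive Ps = 61 + 0.5·138 = 130.
s = Ps − Pb = 130 − 78 = 52.

Required subsidy s = £52 per unit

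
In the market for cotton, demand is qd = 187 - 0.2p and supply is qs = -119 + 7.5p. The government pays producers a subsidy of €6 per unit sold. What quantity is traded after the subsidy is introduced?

q' = 13877/77

Pre-subsidy: 187 - 0.2p = -119 + 7.5p gives p* = 3060/77, q* = 13787/77.
With the subsidy, sellers receive ps = pb + 6 for each unit, where pb is the price buyers pay.
Supply in terms of pb becomes qs = -119 + 7.5(pb + 6) = -74 + 7.5pb. Setting this equal to demand: 187 - 0.2pb = -74 + 7.5pb, so pb = 2610/77.
Sellers receive ps = 2610/77 + 6 = 3072/77; q' = 187 − 0.2·(2610/77) = 13877/77.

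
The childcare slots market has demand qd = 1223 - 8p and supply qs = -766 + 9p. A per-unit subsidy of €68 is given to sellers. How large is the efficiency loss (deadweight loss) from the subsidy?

Deadweight loss = €9792

Pre-subsidy: 1223 - 8p = -766 + 9p gives p* = 117, q* = 287.
With the subsidy, sellers receive ps = pb + 68 for each unit, where pb is the price buyers pay.
Supply in terms of pb becomes qs = -766 + 9(pb + 68) = -154 + 9pb. Setting this equal to demand: 1223 - 8pb = -154 + 9pb, so pb = 81.
Sellers receive ps = 81 + 68 = 149; q' = 1223 − 8·81 = 575.
The subsidy expands output by 575 − 287 = 288 past the efficient level; on those units the gap between marginal cost and willingness to pay runs from 0 up to 68.
DWL = ½ × 68 × 288 = 9792.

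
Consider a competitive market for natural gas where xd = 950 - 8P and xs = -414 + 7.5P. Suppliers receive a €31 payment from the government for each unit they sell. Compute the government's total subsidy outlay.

Pre-subsidy: 950 - 8P = -414 + 7.5P gives P* = 88, x* = 246.
With the subsidy, sellers receive Ps = Pb + 31 for each unit, where Pb is the price buyers pay.
Supply in terms of Pb becomes xs = -414 + 7.5(Pb + 31) = -181.5 + 7.5Pb. Setting this equal to demand: 950 - 8Pb = -181.5 + 7.5Pb, so Pb = 73.
Sellers receive Ps = 73 + 31 = 104; x' = 950 − 8·73 = 366.
Government outlay = subsidy × quantity = 31 × 366 = 11346.

Government cost = €11346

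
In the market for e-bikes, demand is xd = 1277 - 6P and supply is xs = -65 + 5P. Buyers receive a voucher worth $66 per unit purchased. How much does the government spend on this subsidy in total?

Government cost = $47850

Pre-subsidy: 1277 - 6P = -65 + 5P gives P* = 122, x* = 545.
With the rebate, buyers effectively pay Pb = Ps − 66, where Ps is the price sellers receive.
Demand in terms of Ps becomes xd = 1277 − 6(Ps − 66) = 1673 - 6Ps. Setting this equal to supply: 1673 - 6Ps = -65 + 5Ps, so Ps = 158.
Buyers pay Pb = 158 − 66 = 92; x' = -65 + 5·158 = 725.
Government outlay = subsidy × quantity = 66 × 725 = 47850.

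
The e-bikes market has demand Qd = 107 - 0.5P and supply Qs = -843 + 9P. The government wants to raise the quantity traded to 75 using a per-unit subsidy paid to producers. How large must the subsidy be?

Required subsidy s = 38 per unit

At Q = 75, invert demand for the buyer price: Pb = (107 − 75)/0.5 = 64; invert supply for the seller price: Ps = (75 − (-843))/9 = 102.
The subsidy must fill the gap: s = Ps − Pb = 102 − 64 = 38.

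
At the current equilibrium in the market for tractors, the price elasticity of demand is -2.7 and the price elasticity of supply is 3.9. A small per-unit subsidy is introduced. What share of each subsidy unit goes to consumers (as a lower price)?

Consumer share = 13/22

For a small subsidy around the equilibrium, the benefit split depends on the relative slopes, which at a point are proportional to the elasticities.
Buyer share = εs/(εs + |εd|) = 3.9/(3.9 + 2.7) = 13/22; seller share = |εd|/(εs + |εd|) = 9/22.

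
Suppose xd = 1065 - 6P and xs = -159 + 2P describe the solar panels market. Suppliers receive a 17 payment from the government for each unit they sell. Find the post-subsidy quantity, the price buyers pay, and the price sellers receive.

x' = 172.5; buyers pay 148.75; sellers receive 165.75

Pre-subsidy: 1065 - 6P = -159 + 2P gives P* = 153, x* = 147.
With the subsidy, sellers receive Ps = Pb + 17 for each unit, where Pb is the price buyers pay.
Supply in terms of Pb becomes xs = -159 + 2(Pb + 17) = -125 + 2Pb. Setting this equal to demand: 1065 - 6Pb = -125 + 2Pb, so Pb = 148.75.
Sellers receive Ps = 148.75 + 17 = 165.75; x' = 1065 − 6·148.75 = 172.5.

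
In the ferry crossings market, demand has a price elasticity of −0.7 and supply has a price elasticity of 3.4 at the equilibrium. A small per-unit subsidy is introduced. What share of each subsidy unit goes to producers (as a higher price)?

For a small subsidy around the equilibrium, the benefit split depends on the relative slopes, which at a point are proportional to the elasticities.
Buyer share = εs/(εs + |εd|) = 3.4/(3.4 + 0.7) = 34/41; seller share = |εd|/(εs + |εd|) = 7/41.
So producers capture 7/41 of the subsidy.

Producer share = 7/41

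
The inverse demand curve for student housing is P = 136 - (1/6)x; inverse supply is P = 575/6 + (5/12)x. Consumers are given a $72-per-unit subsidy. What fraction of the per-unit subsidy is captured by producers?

Producer share = 5/7

Pre-subsidy: 136 - (1/6)x = 575/6 + (5/12)x gives x* = 482/7 and P* = 2615/21.
With the rebate, buyers effectively pay Pb = Ps − 72, where Ps is the price sellers receive.
On the curves, Pb = 136 - (1/6)x and Ps = 575/6 + (5/12)x; the wedge Ps − Pb = 72 gives 575/6 + (5/12)x − (136 - (1/6)x) = 72, so x' = 1346/7.
Then Pb = 136 − (1/6)·(1346/7) = 2183/21 and Ps = 575/6 + (5/12)·(1346/7) = 3695/21.
Buyers' price falls by P* − Pb = 2615/21 − 2183/21 = 144/7; sellers' price rises by Ps − P* = 3695/21 − 2615/21 = 360/7.
So producers capture (360/7)/72 = 5/7 of each unit of subsidy.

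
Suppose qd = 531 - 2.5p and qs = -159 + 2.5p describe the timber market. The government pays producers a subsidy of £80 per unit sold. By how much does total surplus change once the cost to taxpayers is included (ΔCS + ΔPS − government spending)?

Net change in total surplus = -£4000

Pre-subsidy: 531 - 2.5p = -159 + 2.5p gives p* = 138, q* = 186.
With the subsidy, sellers receive ps = pb + 80 for each unit, where pb is the price buyers pay.
Supply in terms of pb becomes qs = -159 + 2.5(pb + 80) = 41 + 2.5pb. Setting this equal to demand: 531 - 2.5pb = 41 + 2.5pb, so pb = 98.
Sellers receive ps = 98 + 80 = 178; q' = 531 − 2.5·98 = 286.
ΔCS = ½(186 + 286)(138 − 98) = 9440; ΔPS = ½(186 + 286)(178 − 138) = 9440.
Government spending = 80 × 286 = 22880.
Net change = 9440 + 9440 − 22880 = -4000. The loss equals the DWL triangle ½·80·100.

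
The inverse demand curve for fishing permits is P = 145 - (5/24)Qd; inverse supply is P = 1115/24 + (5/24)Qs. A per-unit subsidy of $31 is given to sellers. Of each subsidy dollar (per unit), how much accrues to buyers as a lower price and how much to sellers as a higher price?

Buyers gain $15.5 per unit; sellers gain $15.5 per unit

Pre-subsidy: 145 - (5/24)Q = 1115/24 + (5/24)Q gives Q* = 236.5 and P* = 4595/48.
With the subsidy, sellers receive Ps = Pb + 31 for each unit, where Pb is the price buyers pay.
On the curves, Pb = 145 - (5/24)Q and Ps = 1115/24 + (5/24)Q; the wedge Ps − Pb = 31 gives 1115/24 + (5/24)Q − (145 - (5/24)Q) = 31, so Q' = 310.9.
Then Pb = 145 − (5/24)·310.9 = 3851/48 and Ps = 1115/24 + (5/24)·310.9 = 5339/48.
Buyers' price falls by P* − Pb = 4595/48 − 3851/48 = 15.5; sellers' price rises by Ps − P* = 5339/48 − 4595/48 = 15.5.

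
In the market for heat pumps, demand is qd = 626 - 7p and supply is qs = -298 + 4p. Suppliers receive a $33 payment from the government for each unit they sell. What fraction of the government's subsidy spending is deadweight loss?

DWL / government spending = 21/61

Pre-subsidy: 626 - 7p = -298 + 4p gives p* = 84, q* = 38.
With the subsidy, sellers receive ps = pb + 33 for each unit, where pb is the price buyers pay.
Supply in terms of pb becomes qs = -298 + 4(pb + 33) = -166 + 4pb. Setting this equal to demand: 626 - 7pb = -166 + 4pb, so pb = 72.
Sellers receive ps = 72 + 33 = 105; q' = 626 − 7·72 = 122.
ΔCS = ½(38 + 122)(84 − 72) = 960; ΔPS = ½(38 + 122)(105 − 84) = 1680.
Government spending = 33 × 122 = 4026.
DWL = ½ × 33 × (122 − 38) = 1386; fraction = 1386 / 4026 = 21/61.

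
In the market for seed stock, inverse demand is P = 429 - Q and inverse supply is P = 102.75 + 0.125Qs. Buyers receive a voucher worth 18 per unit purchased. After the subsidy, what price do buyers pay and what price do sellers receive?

Buyers pay 123; sellers receive 141

Pre-subsidy: 429 - Q = 102.75 + 0.125Q gives Q* = 290 and P* = 139.
With the rebate, buyers effectively pay Pb = Ps − 18, where Ps is the price sellers receive.
On the curves, Pb = 429 - Q and Ps = 102.75 + 0.125Q; the wedge Ps − Pb = 18 gives 102.75 + 0.125Q − (429 - Q) = 18, so Q' = 306.
Then Pb = 429 − 1·306 = 123 and Ps = 102.75 + 0.125·306 = 141.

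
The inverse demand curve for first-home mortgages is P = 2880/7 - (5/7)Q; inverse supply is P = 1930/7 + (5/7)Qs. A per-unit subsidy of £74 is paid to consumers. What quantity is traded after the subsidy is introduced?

Q' = 146.8

Pre-subsidy: 2880/7 - (5/7)Q = 1930/7 + (5/7)Q gives Q* = 95 and P* = 2405/7.
With the rebate, buyers effectively pay Pb = Ps − 74, where Ps is the price sellers receive.
On the curves, Pb = 2880/7 - (5/7)Q and Ps = 1930/7 + (5/7)Q; the wedge Ps − Pb = 74 gives 1930/7 + (5/7)Q − (2880/7 - (5/7)Q) = 74, so Q' = 146.8.
Then Pb = 2880/7 − (5/7)·146.8 = 2146/7 and Ps = 1930/7 + (5/7)·146.8 = 2664/7.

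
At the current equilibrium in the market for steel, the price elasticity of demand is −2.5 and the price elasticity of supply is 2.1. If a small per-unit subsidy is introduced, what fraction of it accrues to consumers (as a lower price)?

For a small subsidy around the equilibrium, the benefit split depends on the relative slopes, which at a point are proportional to the elasticities.
Buyer share = εs/(εs + |εd|) = 2.1/(2.1 + 2.5) = 21/46; seller share = |εd|/(εs + |εd|) = 25/46.

Consumer share = 21/46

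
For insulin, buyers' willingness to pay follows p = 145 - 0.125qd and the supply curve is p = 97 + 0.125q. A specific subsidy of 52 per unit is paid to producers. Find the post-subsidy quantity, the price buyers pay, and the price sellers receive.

q' = 400; buyers pay 95; sellers receive 147

Pre-subsidy: 145 - 0.125q = 97 + 0.125q gives q* = 192 and p* = 121.
With the subsidy, sellers receive ps = pb + 52 for each unit, where pb is the price buyers pay.
On the curves, pb = 145 - 0.125q and ps = 97 + 0.125q; the wedge ps − pb = 52 gives 97 + 0.125q − (145 - 0.125q) = 52, so q' = 400.
Then pb = 145 − 0.125·400 = 95 and ps = 97 + 0.125·400 = 147.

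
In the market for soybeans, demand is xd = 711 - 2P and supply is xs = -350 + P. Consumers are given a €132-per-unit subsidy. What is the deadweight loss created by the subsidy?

Pre-subsidy: 711 - 2P = -350 + P gives P* = 1061/3, x* = 11/3.
With the rebate, buyers effectively pay Pb = Ps − 132, where Ps is the price sellers receive.
Demand in terms of Ps becomes xd = 711 − 2(Ps − 132) = 975 - 2Ps. Setting this equal to supply: 975 - 2Ps = -350 + Ps, so Ps = 1325/3.
Buyers pay Pb = 1325/3 − 132 = 929/3; x' = -350 + 1·(1325/3) = 275/3.
The subsidy expands output by 275/3 − 11/3 = 88 past the efficient level; on those units the gap between marginal cost and willingness to pay runs from 0 up to 132.
DWL = ½ × 132 × 88 = 5808.

Deadweight loss = €5808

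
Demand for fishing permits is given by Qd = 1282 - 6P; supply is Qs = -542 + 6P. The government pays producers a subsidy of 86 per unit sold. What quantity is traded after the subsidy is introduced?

Pre-subsidy: 1282 - 6P = -542 + 6P gives P* = 152, Q* = 370.
With the subsidy, sellers receive Ps = Pb + 86 for each unit, where Pb is the price buyers pay.
Supply in terms of Pb becomes Qs = -542 + 6(Pb + 86) = -26 + 6Pb. Setting this equal to demand: 1282 - 6Pb = -26 + 6Pb, so Pb = 109.
Sellers receive Ps = 109 + 86 = 195; Q' = 1282 − 6·109 = 628.

Q' = 628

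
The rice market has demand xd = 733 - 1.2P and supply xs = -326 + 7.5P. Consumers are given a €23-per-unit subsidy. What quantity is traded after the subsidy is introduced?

x' = 17711/29

Pre-subsidy: 733 - 1.2P = -326 + 7.5P gives P* = 3530/29, x* = 17021/29.
With the rebate, buyers effectively pay Pb = Ps − 23, where Ps is the price sellers receive.
Demand in terms of Ps becomes xd = 733 − 1.2(Ps − 23) = 760.6 - 1.2Ps. Setting this equal to supply: 760.6 - 1.2Ps = -326 + 7.5Ps, so Ps = 3622/29.
Buyers pay Pb = 3622/29 − 23 = 2955/29; x' = -326 + 7.5·(3622/29) = 17711/29.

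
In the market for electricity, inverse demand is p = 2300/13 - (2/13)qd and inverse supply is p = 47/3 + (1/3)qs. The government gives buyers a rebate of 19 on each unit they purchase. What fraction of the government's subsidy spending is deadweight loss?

DWL / government spending = 39/740

Pre-subsidy: 2300/13 - (2/13)q = 47/3 + (1/3)q gives q* = 331 and p* = 126.
With the rebate, buyers effectively pay pb = ps − 19, where ps is the price sellers receive.
On the curves, pb = 2300/13 - (2/13)q and ps = 47/3 + (1/3)q; the wedge ps − pb = 19 gives 47/3 + (1/3)q − (2300/13 - (2/13)q) = 19, so q' = 370.
Then pb = 2300/13 − (2/13)·370 = 120 and ps = 47/3 + (1/3)·370 = 139.
ΔCS = ½(331 + 370)(126 − 120) = 2103; ΔPS = ½(331 + 370)(139 − 126) = 4556.5.
Government spending = 19 × 370 = 7030.
DWL = ½ × 19 × (370 − 331) = 370.5; fraction = 370.5 / 7030 = 39/740.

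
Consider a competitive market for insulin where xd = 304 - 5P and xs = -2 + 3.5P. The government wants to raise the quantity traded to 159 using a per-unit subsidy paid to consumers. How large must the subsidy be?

At x = 159, invert demand for the buyer price: Pb = (304 − 159)/5 = 29; invert supply for the seller price: Ps = (159 − (-2))/3.5 = 46.
The subsidy must fill the gap: s = Ps − Pb = 46 − 29 = 17.

Required subsidy s = 17 per unit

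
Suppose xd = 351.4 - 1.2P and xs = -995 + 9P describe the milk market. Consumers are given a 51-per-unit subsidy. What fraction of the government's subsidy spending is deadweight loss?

Pre-subsidy: 351.4 - 1.2P = -995 + 9P gives P* = 132, x* = 193.
With the rebate, buyers effectively pay Pb = Ps − 51, where Ps is the price sellers receive.
Demand in terms of Ps becomes xd = 351.4 − 1.2(Ps − 51) = 412.6 - 1.2Ps. Setting this equal to supply: 412.6 - 1.2Ps = -995 + 9Ps, so Ps = 138.
Buyers pay Pb = 138 − 51 = 87; x' = -995 + 9·138 = 247.
ΔCS = ½(193 + 247)(132 − 87) = 9900; ΔPS = ½(193 + 247)(138 − 132) = 1320.
Government spending = 51 × 247 = 12597.
DWL = ½ × 51 × (247 − 193) = 1377; fraction = 1377 / 12597 = 27/247.

DWL / government spending = 27/247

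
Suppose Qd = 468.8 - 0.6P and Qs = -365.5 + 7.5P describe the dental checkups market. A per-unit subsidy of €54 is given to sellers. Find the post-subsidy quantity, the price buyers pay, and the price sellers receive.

Pre-subsidy: 468.8 - 0.6P = -365.5 + 7.5P gives P* = 103, Q* = 407.
With the subsidy, sellers receive Ps = Pb + 54 for each unit, where Pb is the price buyers pay.
Supply in terms of Pb becomes Qs = -365.5 + 7.5(Pb + 54) = 39.5 + 7.5Pb. Setting this equal to demand: 468.8 - 0.6Pb = 39.5 + 7.5Pb, so Pb = 53.
Sellers receive Ps = 53 + 54 = 107; Q' = 468.8 − 0.6·53 = 437.

Q' = 437; buyers pay €53; sellers receive €107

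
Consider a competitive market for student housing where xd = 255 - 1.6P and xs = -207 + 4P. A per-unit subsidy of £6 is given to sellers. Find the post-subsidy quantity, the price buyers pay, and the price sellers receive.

Pre-subsidy: 255 - 1.6P = -207 + 4P gives P* = 82.5, x* = 123.
With the subsidy, sellers receive Ps = Pb + 6 for each unit, where Pb is the price buyers pay.
Supply in terms of Pb becomes xs = -207 + 4(Pb + 6) = -183 + 4Pb. Setting this equal to demand: 255 - 1.6Pb = -183 + 4Pb, so Pb = 1095/14.
Sellers receive Ps = 1095/14 + 6 = 1179/14; x' = 255 − 1.6·(1095/14) = 909/7.

x' = 909/7; buyers pay 1095/14; sellers receive 1179/14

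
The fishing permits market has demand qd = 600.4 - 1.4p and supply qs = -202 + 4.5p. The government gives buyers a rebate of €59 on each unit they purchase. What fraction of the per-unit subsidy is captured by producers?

Pre-subsidy: 600.4 - 1.4p = -202 + 4.5p gives p* = 136, q* = 410.
With the rebate, buyers effectively pay pb = ps − 59, where ps is the price sellers receive.
Demand in terms of ps becomes qd = 600.4 − 1.4(ps − 59) = 683 - 1.4ps. Setting this equal to supply: 683 - 1.4ps = -202 + 4.5ps, so ps = 150.
Buyers pay pb = 150 − 59 = 91; q' = -202 + 4.5·150 = 473.
Buyers' price falls by p* − pb = 136 − 91 = 45; sellers' price rises by ps − p* = 150 − 136 = 14.
So producers capture 14/59 = 14/59 of each unit of subsidy.

Producer share = 14/59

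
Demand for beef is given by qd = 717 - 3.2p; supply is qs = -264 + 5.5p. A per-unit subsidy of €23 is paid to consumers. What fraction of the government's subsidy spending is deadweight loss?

DWL / government spending = 184/3185

Pre-subsidy: 717 - 3.2p = -264 + 5.5p gives p* = 3270/29, q* = 10329/29.
With the rebate, buyers effectively pay pb = ps − 23, where ps is the price sellers receive.
Demand in terms of ps becomes qd = 717 − 3.2(ps − 23) = 790.6 - 3.2ps. Setting this equal to supply: 790.6 - 3.2ps = -264 + 5.5ps, so ps = 10546/87.
Buyers pay pb = 10546/87 − 23 = 8545/87; q' = -264 + 5.5·(10546/87) = 35035/87.
ΔCS = ½(10329/29 + 35035/87)(3270/29 − 8545/87) = 41758915/7569; ΔPS = ½(10329/29 + 35035/87)(10546/87 − 3270/29) = 24296096/7569.
Government spending = 23 × 35035/87 = 805805/87.
DWL = ½ × 23 × (35035/87 − 10329/29) = 46552/87; fraction = (46552/87) / (805805/87) = 184/3185.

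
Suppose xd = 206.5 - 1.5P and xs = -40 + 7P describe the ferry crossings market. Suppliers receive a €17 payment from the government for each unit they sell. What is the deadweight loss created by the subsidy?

Deadweight loss = €178.5

Pre-subsidy: 206.5 - 1.5P = -40 + 7P gives P* = 29, x* = 163.
With the subsidy, sellers receive Ps = Pb + 17 for each unit, where Pb is the price buyers pay.
Supply in terms of Pb becomes xs = -40 + 7(Pb + 17) = 79 + 7Pb. Setting this equal to demand: 206.5 - 1.5Pb = 79 + 7Pb, so Pb = 15.
Sellers receive Ps = 15 + 17 = 32; x' = 206.5 − 1.5·15 = 184.
The subsidy expands output by 184 − 163 = 21 past the efficient level; on those units the gap between marginal cost and willingness to pay runs from 0 up to 17.
DWL = ½ × 17 × 21 = 178.5.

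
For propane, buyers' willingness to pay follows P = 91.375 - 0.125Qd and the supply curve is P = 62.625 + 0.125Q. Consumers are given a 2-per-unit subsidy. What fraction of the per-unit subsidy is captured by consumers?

Consumer share = 0.5

Pre-subsidy: 91.375 - 0.125Q = 62.625 + 0.125Q gives Q* = 115 and P* = 77.
With the rebate, buyers effectively pay Pb = Ps − 2, where Ps is the price sellers receive.
On the curves, Pb = 91.375 - 0.125Q and Ps = 62.625 + 0.125Q; the wedge Ps − Pb = 2 gives 62.625 + 0.125Q − (91.375 - 0.125Q) = 2, so Q' = 123.
Then Pb = 91.375 − 0.125·123 = 76 and Ps = 62.625 + 0.125·123 = 78.
Buyers' price falls by P* − Pb = 77 − 76 = 1; sellers' price rises by Ps − P* = 78 − 77 = 1.
So consumers capture 1/2 = 0.5 of each unit of subsidy.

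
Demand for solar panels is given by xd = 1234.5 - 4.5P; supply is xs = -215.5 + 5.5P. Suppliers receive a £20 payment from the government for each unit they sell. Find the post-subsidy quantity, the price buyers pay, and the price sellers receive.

Pre-subsidy: 1234.5 - 4.5P = -215.5 + 5.5P gives P* = 145, x* = 582.
With the subsidy, sellers receive Ps = Pb + 20 for each unit, where Pb is the price buyers pay.
Supply in terms of Pb becomes xs = -215.5 + 5.5(Pb + 20) = -105.5 + 5.5Pb. Setting this equal to demand: 1234.5 - 4.5Pb = -105.5 + 5.5Pb, so Pb = 134.
Sellers receive Ps = 134 + 20 = 154; x' = 1234.5 − 4.5·134 = 631.5.

x' = 631.5; buyers pay £134; sellers receive £154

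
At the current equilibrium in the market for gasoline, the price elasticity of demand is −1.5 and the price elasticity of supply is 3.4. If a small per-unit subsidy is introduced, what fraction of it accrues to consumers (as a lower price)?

Consumer share = 34/49

For a small subsidy around the equilibrium, the benefit split depends on the relative slopes, which at a point are proportional to the elasticities.
Buyer share = εs/(εs + |εd|) = 3.4/(3.4 + 1.5) = 34/49; seller share = |εd|/(εs + |εd|) = 15/49.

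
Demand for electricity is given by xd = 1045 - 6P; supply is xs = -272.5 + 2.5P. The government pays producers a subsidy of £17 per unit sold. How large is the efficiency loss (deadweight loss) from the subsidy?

Pre-subsidy: 1045 - 6P = -272.5 + 2.5P gives P* = 155, x* = 115.
With the subsidy, sellers receive Ps = Pb + 17 for each unit, where Pb is the price buyers pay.
Supply in terms of Pb becomes xs = -272.5 + 2.5(Pb + 17) = -230 + 2.5Pb. Setting this equal to demand: 1045 - 6Pb = -230 + 2.5Pb, so Pb = 150.
Sellers receive Ps = 150 + 17 = 167; x' = 1045 − 6·150 = 145.
The subsidy expands output by 145 − 115 = 30 past the efficient level; on those units the gap between marginal cost and willingness to pay runs from 0 up to 17.
DWL = ½ × 17 × 30 = 255.

Deadweight loss = £255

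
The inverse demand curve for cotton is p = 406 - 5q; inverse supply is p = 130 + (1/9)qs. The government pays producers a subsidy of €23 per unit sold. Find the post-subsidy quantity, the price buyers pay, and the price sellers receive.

q' = 58.5; buyers pay €113.5; sellers receive €136.5

Pre-subsidy: 406 - 5q = 130 + (1/9)q gives q* = 54 and p* = 136.
With the subsidy, sellers receive ps = pb + 23 for each unit, where pb is the price buyers pay.
On the curves, pb = 406 - 5q and ps = 130 + (1/9)q; the wedge ps − pb = 23 gives 130 + (1/9)q − (406 - 5q) = 23, so q' = 58.5.
Then pb = 406 − 5·58.5 = 113.5 and ps = 130 + (1/9)·58.5 = 136.5.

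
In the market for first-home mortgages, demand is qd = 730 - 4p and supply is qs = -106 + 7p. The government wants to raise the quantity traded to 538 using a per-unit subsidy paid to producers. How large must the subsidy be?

At q = 538, invert demand for the buyer price: pb = (730 − 538)/4 = 48; invert supply for the seller price: ps = (538 − (-106))/7 = 92.
The subsidy must fill the gap: s = ps − pb = 92 − 48 = 44.

Required subsidy s = 44 per unit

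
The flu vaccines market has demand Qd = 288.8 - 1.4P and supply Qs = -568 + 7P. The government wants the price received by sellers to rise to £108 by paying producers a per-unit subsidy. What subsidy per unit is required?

At a seller price of 108, quantity supplied is -568 + 7·108 = 188.
Buyers absorb 188 only when they pay Pb with 288.8 − 1.4·Pb = 188, i.e. Pb = 72.
s = Ps − Pb = 108 − 72 = 36.

Required subsidy s = £36 per unit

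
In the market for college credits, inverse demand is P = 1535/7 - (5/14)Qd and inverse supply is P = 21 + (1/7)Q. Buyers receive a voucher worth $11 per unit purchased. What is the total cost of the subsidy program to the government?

Pre-subsidy: 1535/7 - (5/14)Q = 21 + (1/7)Q gives Q* = 2776/7 and P* = 3805/49.
With the rebate, buyers effectively pay Pb = Ps − 11, where Ps is the price sellers receive.
On the curves, Pb = 1535/7 - (5/14)Q and Ps = 21 + (1/7)Q; the wedge Ps − Pb = 11 gives 21 + (1/7)Q − (1535/7 - (5/14)Q) = 11, so Q' = 2930/7.
Then Pb = 1535/7 − (5/14)·(2930/7) = 3420/49 and Ps = 21 + (1/7)·(2930/7) = 3959/49.
Government outlay = subsidy × quantity = 11 × 2930/7 = 32230/7.

Government cost = 32230/7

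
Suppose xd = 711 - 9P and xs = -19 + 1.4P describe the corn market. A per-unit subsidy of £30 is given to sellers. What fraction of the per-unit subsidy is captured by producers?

Producer share = 45/52

Pre-subsidy: 711 - 9P = -19 + 1.4P gives P* = 1825/26, x* = 2061/26.
With the subsidy, sellers receive Ps = Pb + 30 for each unit, where Pb is the price buyers pay.
Supply in terms of Pb becomes xs = -19 + 1.4(Pb + 30) = 23 + 1.4Pb. Setting this equal to demand: 711 - 9Pb = 23 + 1.4Pb, so Pb = 860/13.
Sellers receive Ps = 860/13 + 30 = 1250/13; x' = 711 − 9·(860/13) = 1503/13.
Buyers' price falls by P* − Pb = 1825/26 − 860/13 = 105/26; sellers' price rises by Ps − P* = 1250/13 − 1825/26 = 675/26.
So producers capture (675/26)/30 = 45/52 of each unit of subsidy.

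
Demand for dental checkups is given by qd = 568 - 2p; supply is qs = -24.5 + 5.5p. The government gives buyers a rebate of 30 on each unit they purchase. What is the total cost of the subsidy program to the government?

Pre-subsidy: 568 - 2p = -24.5 + 5.5p gives p* = 79, q* = 410.
With the rebate, buyers effectively pay pb = ps − 30, where ps is the price sellers receive.
Demand in terms of ps becomes qd = 568 − 2(ps − 30) = 628 - 2ps. Setting this equal to supply: 628 - 2ps = -24.5 + 5.5ps, so ps = 87.
Buyers pay pb = 87 − 30 = 57; q' = -24.5 + 5.5·87 = 454.
Government outlay = subsidy × quantity = 30 × 454 = 13620.

Government cost = 13620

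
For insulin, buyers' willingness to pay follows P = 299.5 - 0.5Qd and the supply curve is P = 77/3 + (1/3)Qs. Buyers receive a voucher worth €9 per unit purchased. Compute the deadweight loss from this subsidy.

Pre-subsidy: 299.5 - 0.5Q = 77/3 + (1/3)Q gives Q* = 328.6 and P* = 135.2.
With the rebate, buyers effectively pay Pb = Ps − 9, where Ps is the price sellers receive.
On the curves, Pb = 299.5 - 0.5Q and Ps = 77/3 + (1/3)Q; the wedge Ps − Pb = 9 gives 77/3 + (1/3)Q − (299.5 - 0.5Q) = 9, so Q' = 339.4.
Then Pb = 299.5 − 0.5·339.4 = 129.8 and Ps = 77/3 + (1/3)·339.4 = 138.8.
The subsidy expands output by 339.4 − 328.6 = 10.8 past the efficient level; on those units the gap between marginal cost and willingness to pay runs from 0 up to 9.
DWL = ½ × 9 × 10.8 = 48.6.

Deadweight loss = €48.6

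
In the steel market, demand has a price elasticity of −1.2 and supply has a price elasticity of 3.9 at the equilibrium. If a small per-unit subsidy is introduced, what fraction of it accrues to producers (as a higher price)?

Producer share = 4/17

For a small subsidy around the equilibrium, the benefit split depends on the relative slopes, which at a point are proportional to the elasticities.
Buyer share = εs/(εs + |εd|) = 3.9/(3.9 + 1.2) = 13/17; seller share = |εd|/(εs + |εd|) = 4/17.
So producers capture 4/17 of the subsidy.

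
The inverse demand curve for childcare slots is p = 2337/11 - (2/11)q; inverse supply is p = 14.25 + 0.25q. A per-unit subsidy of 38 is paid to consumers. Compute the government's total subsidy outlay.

Government cost = 20786

Pre-subsidy: 2337/11 - (2/11)q = 14.25 + 0.25q gives q* = 459 and p* = 129.
With the rebate, buyers effectively pay pb = ps − 38, where ps is the price sellers receive.
On the curves, pb = 2337/11 - (2/11)q and ps = 14.25 + 0.25q; the wedge ps − pb = 38 gives 14.25 + 0.25q − (2337/11 - (2/11)q) = 38, so q' = 547.
Then pb = 2337/11 − (2/11)·547 = 113 and ps = 14.25 + 0.25·547 = 151.
Government outlay = subsidy × quantity = 38 × 547 = 20786.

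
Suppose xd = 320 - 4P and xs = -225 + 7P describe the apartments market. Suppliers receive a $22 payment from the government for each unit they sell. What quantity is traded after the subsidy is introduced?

Pre-subsidy: 320 - 4P = -225 + 7P gives P* = 545/11, x* = 1340/11.
With the subsidy, sellers receive Ps = Pb + 22 for each unit, where Pb is the price buyers pay.
Supply in terms of Pb becomes xs = -225 + 7(Pb + 22) = -71 + 7Pb. Setting this equal to demand: 320 - 4Pb = -71 + 7Pb, so Pb = 391/11.
Sellers receive Ps = 391/11 + 22 = 633/11; x' = 320 − 4·(391/11) = 1956/11.

x' = 1956/11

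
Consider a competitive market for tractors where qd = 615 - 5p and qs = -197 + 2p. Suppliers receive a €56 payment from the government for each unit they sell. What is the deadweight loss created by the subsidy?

Pre-subsidy: 615 - 5p = -197 + 2p gives p* = 116, q* = 35.
With the subsidy, sellers receive ps = pb + 56 for each unit, where pb is the price buyers pay.
Supply in terms of pb becomes qs = -197 + 2(pb + 56) = -85 + 2pb. Setting this equal to demand: 615 - 5pb = -85 + 2pb, so pb = 100.
Sellers receive ps = 100 + 56 = 156; q' = 615 − 5·100 = 115.
The subsidy expands output by 115 − 35 = 80 past the efficient level; on those units the gap between marginal cost and willingness to pay runs from 0 up to 56.
DWL = ½ × 56 × 80 = 2240.

Deadweight loss = €2240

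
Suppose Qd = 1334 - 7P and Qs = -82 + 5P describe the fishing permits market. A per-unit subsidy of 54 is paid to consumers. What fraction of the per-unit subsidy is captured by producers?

Producer share = 7/12

Pre-subsidy: 1334 - 7P = -82 + 5P gives P* = 118, Q* = 508.
With the rebate, buyers effectively pay Pb = Ps − 54, where Ps is the price sellers receive.
Demand in terms of Ps becomes Qd = 1334 − 7(Ps − 54) = 1712 - 7Ps. Setting this equal to supply: 1712 - 7Ps = -82 + 5Ps, so Ps = 149.5.
Buyers pay Pb = 149.5 − 54 = 95.5; Q' = -82 + 5·149.5 = 665.5.
Buyers' price falls by P* − Pb = 118 − 95.5 = 22.5; sellers' price rises by Ps − P* = 149.5 − 118 = 31.5.
So producers capture 31.5/54 = 7/12 of each unit of subsidy.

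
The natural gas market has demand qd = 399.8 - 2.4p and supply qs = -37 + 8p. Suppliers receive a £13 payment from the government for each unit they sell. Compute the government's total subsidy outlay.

Pre-subsidy: 399.8 - 2.4p = -37 + 8p gives p* = 42, q* = 299.
With the subsidy, sellers receive ps = pb + 13 for each unit, where pb is the price buyers pay.
Supply in terms of pb becomes qs = -37 + 8(pb + 13) = 67 + 8pb. Setting this equal to demand: 399.8 - 2.4pb = 67 + 8pb, so pb = 32.
Sellers receive ps = 32 + 13 = 45; q' = 399.8 − 2.4·32 = 323.
Government outlay = subsidy × quantity = 13 × 323 = 4199.

Government cost = £4199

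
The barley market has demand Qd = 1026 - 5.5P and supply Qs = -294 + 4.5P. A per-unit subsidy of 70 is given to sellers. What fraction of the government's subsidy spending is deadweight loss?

DWL / government spending = 231/1262

Pre-subsidy: 1026 - 5.5P = -294 + 4.5P gives P* = 132, Q* = 300.
With the subsidy, sellers receive Ps = Pb + 70 for each unit, where Pb is the price buyers pay.
Supply in terms of Pb becomes Qs = -294 + 4.5(Pb + 70) = 21 + 4.5Pb. Setting this equal to demand: 1026 - 5.5Pb = 21 + 4.5Pb, so Pb = 100.5.
Sellers receive Ps = 100.5 + 70 = 170.5; Q' = 1026 − 5.5·100.5 = 473.25.
ΔCS = ½(300 + 473.25)(132 − 100.5) = 12178.6875; ΔPS = ½(300 + 473.25)(170.5 − 132) = 14885.0625.
Government spending = 70 × 473.25 = 33127.5.
DWL = ½ × 70 × (473.25 − 300) = 6063.75; fraction = 6063.75 / 33127.5 = 231/1262.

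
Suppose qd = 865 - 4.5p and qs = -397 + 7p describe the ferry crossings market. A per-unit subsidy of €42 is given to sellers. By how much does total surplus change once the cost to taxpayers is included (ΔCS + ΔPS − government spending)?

Pre-subsidy: 865 - 4.5p = -397 + 7p gives p* = 2524/23, q* = 8537/23.
With the subsidy, sellers receive ps = pb + 42 for each unit, where pb is the price buyers pay.
Supply in terms of pb becomes qs = -397 + 7(pb + 42) = -103 + 7pb. Setting this equal to demand: 865 - 4.5pb = -103 + 7pb, so pb = 1936/23.
Sellers receive ps = 1936/23 + 42 = 2902/23; q' = 865 − 4.5·(1936/23) = 11183/23.
ΔCS = ½(8537/23 + 11183/23)(2524/23 − 1936/23) = 5797680/529; ΔPS = ½(8537/23 + 11183/23)(2902/23 − 2524/23) = 3727080/529.
Government spending = 42 × 11183/23 = 469686/23.
Net change = 5797680/529 + 3727080/529 − 469686/23 = -55566/23. The loss equals the DWL triangle ½·42·2646/23.

Net change in total surplus = -55566/23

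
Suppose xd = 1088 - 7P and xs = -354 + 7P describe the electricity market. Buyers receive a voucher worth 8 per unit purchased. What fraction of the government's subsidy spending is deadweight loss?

Pre-subsidy: 1088 - 7P = -354 + 7P gives P* = 103, x* = 367.
With the rebate, buyers effectively pay Pb = Ps − 8, where Ps is the price sellers receive.
Demand in terms of Ps becomes xd = 1088 − 7(Ps − 8) = 1144 - 7Ps. Setting this equal to supply: 1144 - 7Ps = -354 + 7Ps, so Ps = 107.
Buyers pay Pb = 107 − 8 = 99; x' = -354 + 7·107 = 395.
ΔCS = ½(367 + 395)(103 − 99) = 1524; ΔPS = ½(367 + 395)(107 − 103) = 1524.
Government spending = 8 × 395 = 3160.
DWL = ½ × 8 × (395 − 367) = 112; fraction = 112 / 3160 = 14/395.

DWL / government spending = 14/395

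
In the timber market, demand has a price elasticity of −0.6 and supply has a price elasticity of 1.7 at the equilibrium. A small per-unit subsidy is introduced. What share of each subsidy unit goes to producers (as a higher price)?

For a small subsidy around the equilibrium, the benefit split depends on the relative slopes, which at a point are proportional to the elasticities.
Buyer share = εs/(εs + |εd|) = 1.7/(1.7 + 0.6) = 17/23; seller share = |εd|/(εs + |εd|) = 6/23.
So producers capture 6/23 of the subsidy.

Producer share = 6/23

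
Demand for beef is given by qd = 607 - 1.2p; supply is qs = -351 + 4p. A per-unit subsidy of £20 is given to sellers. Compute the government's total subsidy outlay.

Pre-subsidy: 607 - 1.2p = -351 + 4p gives p* = 2395/13, q* = 5017/13.
With the subsidy, sellers receive ps = pb + 20 for each unit, where pb is the price buyers pay.
Supply in terms of pb becomes qs = -351 + 4(pb + 20) = -271 + 4pb. Setting this equal to demand: 607 - 1.2pb = -271 + 4pb, so pb = 2195/13.
Sellers receive ps = 2195/13 + 20 = 2455/13; q' = 607 − 1.2·(2195/13) = 5257/13.
Government outlay = subsidy × quantity = 20 × 5257/13 = 105140/13.

Government cost = 105140/13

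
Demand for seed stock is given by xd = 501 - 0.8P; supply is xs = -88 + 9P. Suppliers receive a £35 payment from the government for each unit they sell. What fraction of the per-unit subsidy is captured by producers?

Producer share = 4/49

Pre-subsidy: 501 - 0.8P = -88 + 9P gives P* = 2945/49, x* = 22193/49.
With the subsidy, sellers receive Ps = Pb + 35 for each unit, where Pb is the price buyers pay.
Supply in terms of Pb becomes xs = -88 + 9(Pb + 35) = 227 + 9Pb. Setting this equal to demand: 501 - 0.8Pb = 227 + 9Pb, so Pb = 1370/49.
Sellers receive Ps = 1370/49 + 35 = 3085/49; x' = 501 − 0.8·(1370/49) = 23453/49.
Buyers' price falls by P* − Pb = 2945/49 − 1370/49 = 225/7; sellers' price rises by Ps − P* = 3085/49 − 2945/49 = 20/7.
So producers capture (20/7)/35 = 4/49 of each unit of subsidy.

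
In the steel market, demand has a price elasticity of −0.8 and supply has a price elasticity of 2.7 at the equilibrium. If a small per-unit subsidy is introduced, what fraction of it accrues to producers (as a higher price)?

Producer share = 8/35

For a small subsidy around the equilibrium, the benefit split depends on the relative slopes, which at a point are proportional to the elasticities.
Buyer share = εs/(εs + |εd|) = 2.7/(2.7 + 0.8) = 27/35; seller share = |εd|/(εs + |εd|) = 8/35.
So producers capture 8/35 of the subsidy.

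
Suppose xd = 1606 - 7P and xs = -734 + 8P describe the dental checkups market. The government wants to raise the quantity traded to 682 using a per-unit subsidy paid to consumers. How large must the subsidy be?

At x = 682, invert demand for the buyer price: Pb = (1606 − 682)/7 = 132; invert supply for the seller price: Ps = (682 − (-734))/8 = 177.
The subsidy must fill the gap: s = Ps − Pb = 177 − 132 = 45.

Required subsidy s = 45 per unit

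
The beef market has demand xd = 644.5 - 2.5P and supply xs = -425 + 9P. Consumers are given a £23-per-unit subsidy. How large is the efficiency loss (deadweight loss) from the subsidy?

Deadweight loss = £517.5

Pre-subsidy: 644.5 - 2.5P = -425 + 9P gives P* = 93, x* = 412.
With the rebate, buyers effectively pay Pb = Ps − 23, where Ps is the price sellers receive.
Demand in terms of Ps becomes xd = 644.5 − 2.5(Ps − 23) = 702 - 2.5Ps. Setting this equal to supply: 702 - 2.5Ps = -425 + 9Ps, so Ps = 98.
Buyers pay Pb = 98 − 23 = 75; x' = -425 + 9·98 = 457.
The subsidy expands output by 457 − 412 = 45 past the efficient level; on those units the gap between marginal cost and willingness to pay runs from 0 up to 23.
DWL = ½ × 23 × 45 = 517.5.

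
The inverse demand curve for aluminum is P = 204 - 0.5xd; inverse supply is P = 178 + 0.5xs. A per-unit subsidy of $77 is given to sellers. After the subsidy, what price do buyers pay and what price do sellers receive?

Pre-subsidy: 204 - 0.5x = 178 + 0.5x gives x* = 26 and P* = 191.
With the subsidy, sellers receive Ps = Pb + 77 for each unit, where Pb is the price buyers pay.
On the curves, Pb = 204 - 0.5x and Ps = 178 + 0.5x; the wedge Ps − Pb = 77 gives 178 + 0.5x − (204 - 0.5x) = 77, so x' = 103.
Then Pb = 204 − 0.5·103 = 152.5 and Ps = 178 + 0.5·103 = 229.5.

Buyers pay $152.5; sellers receive $229.5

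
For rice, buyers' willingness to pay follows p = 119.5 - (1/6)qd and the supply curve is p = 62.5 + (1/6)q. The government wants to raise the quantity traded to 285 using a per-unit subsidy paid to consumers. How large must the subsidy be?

Required subsidy s = 38 per unit

At q = 285, from the demand curve buyers pay pb = 119.5 − (1/6)·285 = 72; from the supply curve sellers need ps = 62.5 + (1/6)·285 = 110.
The subsidy must fill the gap: s = ps − pb = 110 − 72 = 38.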